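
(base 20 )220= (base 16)348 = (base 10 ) 840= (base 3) 1011010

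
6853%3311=231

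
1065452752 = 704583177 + 360869575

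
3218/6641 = 3218/6641 = 0.48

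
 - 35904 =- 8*4488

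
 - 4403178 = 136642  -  4539820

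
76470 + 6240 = 82710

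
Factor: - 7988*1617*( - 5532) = 2^4* 3^2*7^2*11^1*461^1*1997^1 = 71454609072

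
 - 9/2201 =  - 1 + 2192/2201 = - 0.00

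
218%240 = 218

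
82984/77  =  1077 + 5/7 = 1077.71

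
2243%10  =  3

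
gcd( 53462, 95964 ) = 2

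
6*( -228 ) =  - 1368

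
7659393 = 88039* 87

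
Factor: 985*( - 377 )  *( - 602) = 2^1*5^1*7^1*13^1 * 29^1*43^1 * 197^1 = 223549690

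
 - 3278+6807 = 3529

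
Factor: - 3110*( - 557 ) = 1732270 = 2^1*5^1*311^1*557^1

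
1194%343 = 165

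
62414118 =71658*871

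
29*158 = 4582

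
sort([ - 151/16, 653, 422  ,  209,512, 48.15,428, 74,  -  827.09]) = [ - 827.09,- 151/16, 48.15,  74,209,422, 428, 512, 653 ]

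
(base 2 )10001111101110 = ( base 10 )9198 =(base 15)2ad3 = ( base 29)AR5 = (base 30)a6i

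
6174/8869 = 126/181 = 0.70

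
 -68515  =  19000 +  - 87515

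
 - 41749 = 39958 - 81707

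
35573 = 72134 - 36561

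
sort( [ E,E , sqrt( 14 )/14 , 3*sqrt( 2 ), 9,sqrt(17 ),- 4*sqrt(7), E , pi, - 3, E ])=[-4 * sqrt(7), - 3,sqrt(14 )/14 , E,E , E, E, pi,sqrt(17), 3 * sqrt(2 ), 9 ] 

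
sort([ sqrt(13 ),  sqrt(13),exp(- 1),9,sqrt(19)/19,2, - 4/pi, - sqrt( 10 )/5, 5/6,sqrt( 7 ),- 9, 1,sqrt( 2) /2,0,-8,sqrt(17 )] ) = [-9, - 8,-4/pi,-sqrt( 10)/5, 0, sqrt(  19 ) /19,exp( - 1), sqrt(2 ) /2,  5/6,1,2,sqrt( 7 ), sqrt( 13),sqrt ( 13 ), sqrt( 17 ) , 9]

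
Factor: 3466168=2^3 * 433271^1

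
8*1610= 12880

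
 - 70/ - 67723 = 70/67723=0.00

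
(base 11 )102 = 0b1111011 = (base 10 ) 123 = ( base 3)11120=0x7B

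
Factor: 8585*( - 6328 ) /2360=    - 1358147/59 = - 7^1* 17^1*59^( - 1)*101^1*113^1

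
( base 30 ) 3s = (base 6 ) 314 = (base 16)76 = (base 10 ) 118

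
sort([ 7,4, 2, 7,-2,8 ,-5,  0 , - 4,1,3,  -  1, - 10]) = [ - 10, - 5, - 4 ,  -  2, - 1, 0,1,2, 3,  4,7, 7, 8] 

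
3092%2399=693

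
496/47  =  10 + 26/47 = 10.55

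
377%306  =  71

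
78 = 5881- 5803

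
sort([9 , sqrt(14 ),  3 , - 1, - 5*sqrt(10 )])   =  [ - 5*sqrt( 10),  -  1,3,  sqrt(14 ),  9] 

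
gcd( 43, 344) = 43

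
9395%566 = 339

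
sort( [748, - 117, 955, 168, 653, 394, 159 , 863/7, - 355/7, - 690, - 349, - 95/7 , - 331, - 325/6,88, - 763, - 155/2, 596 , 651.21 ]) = [ - 763, - 690, - 349, - 331, - 117,  -  155/2, - 325/6,-355/7, - 95/7,  88,863/7, 159,  168,  394,596,  651.21,  653,748, 955]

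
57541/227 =57541/227 = 253.48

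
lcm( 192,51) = 3264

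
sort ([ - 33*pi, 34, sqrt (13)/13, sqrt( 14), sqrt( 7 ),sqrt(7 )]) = [- 33 * pi,  sqrt(13) /13,sqrt(7), sqrt(7 ),sqrt( 14),34]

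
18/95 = 18/95 = 0.19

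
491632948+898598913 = 1390231861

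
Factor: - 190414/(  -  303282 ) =3^ ( - 2)*7^1 * 67^1*83^(  -  1 ) = 469/747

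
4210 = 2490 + 1720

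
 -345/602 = -345/602 = - 0.57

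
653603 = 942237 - 288634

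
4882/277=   17 + 173/277 = 17.62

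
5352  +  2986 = 8338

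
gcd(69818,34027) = 7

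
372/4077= 124/1359= 0.09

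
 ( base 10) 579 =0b1001000011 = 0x243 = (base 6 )2403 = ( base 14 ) 2D5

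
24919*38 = 946922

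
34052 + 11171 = 45223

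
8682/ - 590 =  - 4341/295 = - 14.72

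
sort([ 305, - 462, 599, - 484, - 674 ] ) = [- 674,-484, - 462, 305, 599 ] 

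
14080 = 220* 64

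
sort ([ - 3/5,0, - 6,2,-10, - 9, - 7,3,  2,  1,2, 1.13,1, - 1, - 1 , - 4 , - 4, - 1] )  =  [ - 10,-9,-7 , - 6, - 4 , - 4 , - 1, - 1 , - 1, - 3/5,0, 1, 1, 1.13,2 , 2,2 , 3]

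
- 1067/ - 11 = 97/1 = 97.00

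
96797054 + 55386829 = 152183883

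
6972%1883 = 1323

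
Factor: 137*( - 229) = - 137^1*229^1 = - 31373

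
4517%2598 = 1919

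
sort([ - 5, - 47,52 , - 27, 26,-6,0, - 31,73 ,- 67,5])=[-67, - 47 ,  -  31, - 27,-6 , - 5,0,5,26,52,73]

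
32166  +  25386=57552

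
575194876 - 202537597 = 372657279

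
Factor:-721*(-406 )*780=228326280=2^3*3^1 * 5^1*7^2*13^1*29^1*103^1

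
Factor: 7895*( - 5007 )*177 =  - 6996856905 =- 3^2*5^1* 59^1*1579^1 * 1669^1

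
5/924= 5/924=0.01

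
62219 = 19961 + 42258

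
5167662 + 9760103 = 14927765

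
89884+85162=175046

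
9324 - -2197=11521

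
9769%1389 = 46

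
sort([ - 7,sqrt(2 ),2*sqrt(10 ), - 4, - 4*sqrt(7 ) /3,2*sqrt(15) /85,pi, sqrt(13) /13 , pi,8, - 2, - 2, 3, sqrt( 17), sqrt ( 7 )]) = [ - 7, - 4, - 4 * sqrt(7)/3,-2, - 2, 2*sqrt(15) /85,  sqrt( 13) /13,  sqrt( 2), sqrt( 7),3,pi,pi,sqrt( 17 ), 2*sqrt ( 10),8 ] 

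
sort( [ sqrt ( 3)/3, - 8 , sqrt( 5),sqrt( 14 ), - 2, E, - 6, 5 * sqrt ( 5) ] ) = [ - 8 , - 6, - 2,sqrt (3) /3,sqrt( 5 ), E,sqrt(14), 5*sqrt ( 5) ] 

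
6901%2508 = 1885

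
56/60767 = 8/8681 = 0.00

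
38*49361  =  1875718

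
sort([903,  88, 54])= [54, 88,903]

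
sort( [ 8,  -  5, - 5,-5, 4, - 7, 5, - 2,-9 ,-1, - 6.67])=[ - 9,  -  7, - 6.67, - 5, - 5 ,- 5, - 2, - 1,4, 5 , 8 ] 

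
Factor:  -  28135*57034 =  - 2^1 * 5^1*17^1*331^1*28517^1 = -1604651590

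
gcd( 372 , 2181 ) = 3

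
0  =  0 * 85944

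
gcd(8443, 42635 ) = 1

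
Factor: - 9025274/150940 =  - 2^( - 1 )*5^( - 1)*1249^1*3613^1*7547^( - 1 ) = - 4512637/75470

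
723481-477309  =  246172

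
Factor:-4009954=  - 2^1 * 13^1*154229^1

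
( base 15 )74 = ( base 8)155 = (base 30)3J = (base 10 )109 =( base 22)4L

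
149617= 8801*17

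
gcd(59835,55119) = 3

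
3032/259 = 3032/259=11.71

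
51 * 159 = 8109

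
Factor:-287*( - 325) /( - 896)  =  - 13325/128 = -2^( -7)*5^2*13^1*41^1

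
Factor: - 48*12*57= - 32832 = -2^6*3^3*19^1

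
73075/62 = 73075/62= 1178.63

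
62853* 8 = 502824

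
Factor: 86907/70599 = 28969/23533= 59^1*101^( - 1 ) * 233^ ( - 1)*491^1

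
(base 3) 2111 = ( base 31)25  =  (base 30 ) 27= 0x43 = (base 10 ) 67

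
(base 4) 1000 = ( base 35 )1T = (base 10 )64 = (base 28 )28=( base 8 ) 100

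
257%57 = 29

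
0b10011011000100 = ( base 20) 14g4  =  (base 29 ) bn6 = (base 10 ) 9924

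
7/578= 7/578 = 0.01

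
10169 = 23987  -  13818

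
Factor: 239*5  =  1195 = 5^1*239^1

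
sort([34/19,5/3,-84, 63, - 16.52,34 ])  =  [  -  84, - 16.52  ,  5/3, 34/19,34,63 ]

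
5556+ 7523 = 13079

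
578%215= 148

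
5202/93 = 55 + 29/31 = 55.94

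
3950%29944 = 3950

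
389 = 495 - 106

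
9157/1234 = 7 + 519/1234 = 7.42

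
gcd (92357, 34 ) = 1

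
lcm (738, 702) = 28782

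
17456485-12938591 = 4517894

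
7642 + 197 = 7839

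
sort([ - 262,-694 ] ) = [ - 694, - 262]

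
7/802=7/802 = 0.01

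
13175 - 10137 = 3038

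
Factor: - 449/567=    - 3^(-4 )*7^( - 1) * 449^1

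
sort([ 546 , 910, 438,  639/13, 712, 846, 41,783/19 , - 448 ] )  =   [ - 448,41,783/19, 639/13, 438,546,  712, 846,  910 ]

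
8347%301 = 220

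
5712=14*408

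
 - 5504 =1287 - 6791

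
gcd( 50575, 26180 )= 595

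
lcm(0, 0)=0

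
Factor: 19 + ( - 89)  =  - 70 = - 2^1*5^1* 7^1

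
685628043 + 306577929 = 992205972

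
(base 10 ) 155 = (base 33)4n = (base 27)5K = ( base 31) 50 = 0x9B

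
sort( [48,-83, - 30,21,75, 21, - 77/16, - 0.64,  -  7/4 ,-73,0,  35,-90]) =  [-90, -83, - 73,-30, - 77/16, - 7/4,-0.64,  0,21,21, 35,48,75] 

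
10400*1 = 10400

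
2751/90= 30 + 17/30 = 30.57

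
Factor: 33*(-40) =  - 2^3*3^1*5^1*11^1 = - 1320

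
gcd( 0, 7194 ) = 7194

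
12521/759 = 16 + 377/759 = 16.50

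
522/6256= 261/3128  =  0.08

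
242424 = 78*3108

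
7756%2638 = 2480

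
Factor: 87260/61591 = 2^2*5^1*17^( -1 )*3623^ (  -  1)*4363^1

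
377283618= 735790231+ -358506613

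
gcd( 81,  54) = 27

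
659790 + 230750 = 890540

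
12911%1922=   1379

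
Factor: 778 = 2^1*389^1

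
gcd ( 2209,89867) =1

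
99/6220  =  99/6220   =  0.02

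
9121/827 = 11 + 24/827 = 11.03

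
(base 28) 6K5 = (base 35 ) 4aj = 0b1010010010101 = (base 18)g4d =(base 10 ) 5269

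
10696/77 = 1528/11 = 138.91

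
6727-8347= - 1620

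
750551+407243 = 1157794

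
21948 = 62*354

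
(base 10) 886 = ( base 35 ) PB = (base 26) 182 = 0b1101110110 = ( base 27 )15M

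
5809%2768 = 273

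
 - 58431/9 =-6493 + 2/3 = -6492.33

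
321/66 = 4+19/22 = 4.86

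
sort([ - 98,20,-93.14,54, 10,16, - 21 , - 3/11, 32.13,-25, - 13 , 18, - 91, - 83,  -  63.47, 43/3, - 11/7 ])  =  [ - 98, - 93.14,  -  91, - 83 ,-63.47, - 25, -21, - 13, - 11/7, - 3/11,10,  43/3,  16,18,20, 32.13, 54]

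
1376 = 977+399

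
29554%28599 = 955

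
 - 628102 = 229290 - 857392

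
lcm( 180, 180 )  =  180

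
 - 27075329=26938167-54013496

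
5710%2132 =1446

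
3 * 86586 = 259758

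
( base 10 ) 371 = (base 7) 1040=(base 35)al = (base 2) 101110011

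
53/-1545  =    -  53/1545 = - 0.03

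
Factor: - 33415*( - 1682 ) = 2^1*5^1*29^2*41^1 * 163^1 = 56204030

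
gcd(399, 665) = 133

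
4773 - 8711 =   -  3938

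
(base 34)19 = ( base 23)1k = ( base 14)31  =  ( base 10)43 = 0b101011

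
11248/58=193+27/29 = 193.93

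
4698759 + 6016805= 10715564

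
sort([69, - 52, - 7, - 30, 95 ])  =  [ - 52, -30,-7, 69, 95 ] 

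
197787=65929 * 3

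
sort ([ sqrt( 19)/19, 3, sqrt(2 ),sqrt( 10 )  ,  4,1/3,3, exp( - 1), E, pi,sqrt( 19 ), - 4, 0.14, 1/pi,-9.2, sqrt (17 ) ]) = [ - 9.2, - 4,0.14,sqrt( 19) /19, 1/pi,1/3, exp( - 1),sqrt(2), E , 3, 3,pi, sqrt( 10 ),  4,sqrt( 17), sqrt (19 ) ] 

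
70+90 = 160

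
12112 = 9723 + 2389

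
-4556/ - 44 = 103 +6/11 = 103.55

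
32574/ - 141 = -232 + 46/47=- 231.02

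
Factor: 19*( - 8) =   -  2^3*19^1 = - 152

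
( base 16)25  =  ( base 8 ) 45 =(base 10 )37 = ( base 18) 21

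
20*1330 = 26600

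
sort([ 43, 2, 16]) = [ 2, 16, 43]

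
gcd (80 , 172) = 4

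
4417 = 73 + 4344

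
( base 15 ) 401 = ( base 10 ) 901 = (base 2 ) 1110000101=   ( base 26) 18h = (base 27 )16a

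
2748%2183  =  565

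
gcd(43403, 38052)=1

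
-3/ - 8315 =3/8315 =0.00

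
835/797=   835/797 = 1.05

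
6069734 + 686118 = 6755852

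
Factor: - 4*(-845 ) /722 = 2^1*5^1*13^2  *19^( - 2) = 1690/361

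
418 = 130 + 288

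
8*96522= 772176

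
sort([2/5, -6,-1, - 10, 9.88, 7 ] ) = [-10,-6, - 1, 2/5,  7, 9.88 ] 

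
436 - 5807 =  - 5371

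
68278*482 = 32909996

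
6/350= 3/175=0.02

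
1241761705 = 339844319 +901917386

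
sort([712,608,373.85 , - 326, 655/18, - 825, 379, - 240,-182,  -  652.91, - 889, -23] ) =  [ - 889  , - 825, - 652.91, - 326,  -  240, - 182, - 23,655/18 , 373.85, 379, 608, 712 ] 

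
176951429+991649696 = 1168601125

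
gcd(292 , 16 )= 4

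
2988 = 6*498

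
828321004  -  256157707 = 572163297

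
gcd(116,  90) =2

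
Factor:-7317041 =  - 7317041^1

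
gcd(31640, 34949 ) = 1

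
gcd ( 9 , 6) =3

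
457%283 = 174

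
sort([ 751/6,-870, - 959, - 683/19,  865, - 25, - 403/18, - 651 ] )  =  [ - 959, - 870, - 651, - 683/19, - 25, - 403/18, 751/6, 865 ]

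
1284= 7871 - 6587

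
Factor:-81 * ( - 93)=3^5*31^1 = 7533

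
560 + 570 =1130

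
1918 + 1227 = 3145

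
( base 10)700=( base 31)mi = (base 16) 2BC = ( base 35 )k0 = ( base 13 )41b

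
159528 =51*3128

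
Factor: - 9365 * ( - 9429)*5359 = 3^1*5^1*7^1*23^1*233^1*449^1 * 1873^1 = 473213553015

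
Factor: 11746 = 2^1*7^1* 839^1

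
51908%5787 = 5612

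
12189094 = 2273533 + 9915561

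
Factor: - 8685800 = - 2^3*5^2* 137^1*317^1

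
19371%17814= 1557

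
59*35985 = 2123115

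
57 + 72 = 129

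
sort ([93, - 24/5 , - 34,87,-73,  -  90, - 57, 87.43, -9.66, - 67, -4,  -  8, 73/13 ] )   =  [ - 90, - 73, - 67, - 57, - 34, -9.66,-8,-24/5,-4,73/13,87,  87.43,93]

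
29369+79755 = 109124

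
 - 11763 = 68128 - 79891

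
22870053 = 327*69939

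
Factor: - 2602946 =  - 2^1*31^1*41983^1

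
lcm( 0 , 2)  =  0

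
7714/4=3857/2 = 1928.50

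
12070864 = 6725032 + 5345832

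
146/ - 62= - 3 + 20/31= - 2.35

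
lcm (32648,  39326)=1730344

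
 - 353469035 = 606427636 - 959896671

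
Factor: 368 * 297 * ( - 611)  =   - 2^4*3^3 * 11^1*13^1*23^1*47^1   =  - 66779856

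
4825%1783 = 1259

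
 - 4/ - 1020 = 1/255 = 0.00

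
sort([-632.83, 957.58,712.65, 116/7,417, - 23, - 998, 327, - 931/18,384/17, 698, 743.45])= [ - 998, - 632.83, - 931/18, - 23, 116/7,384/17,327,417, 698  ,  712.65,743.45,957.58] 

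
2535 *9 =22815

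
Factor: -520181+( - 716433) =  - 2^1*17^1 * 37^1 * 983^1 = -1236614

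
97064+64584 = 161648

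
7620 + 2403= 10023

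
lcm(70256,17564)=70256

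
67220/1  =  67220 =67220.00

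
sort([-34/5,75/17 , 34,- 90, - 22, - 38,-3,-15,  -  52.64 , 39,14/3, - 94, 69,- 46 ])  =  [ - 94 , -90, - 52.64, - 46, - 38 , - 22, -15,-34/5, - 3, 75/17, 14/3,  34,39,69 ] 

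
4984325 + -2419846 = 2564479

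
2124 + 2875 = 4999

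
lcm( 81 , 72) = 648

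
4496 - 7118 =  - 2622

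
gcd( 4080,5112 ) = 24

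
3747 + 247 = 3994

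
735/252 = 35/12  =  2.92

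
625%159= 148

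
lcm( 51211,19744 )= 1638752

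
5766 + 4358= 10124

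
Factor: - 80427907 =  - 7^1 *11489701^1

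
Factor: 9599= 29^1*331^1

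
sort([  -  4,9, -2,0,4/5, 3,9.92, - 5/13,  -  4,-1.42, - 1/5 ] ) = [ - 4, - 4, - 2,-1.42, - 5/13,-1/5, 0, 4/5,  3, 9, 9.92 ]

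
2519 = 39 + 2480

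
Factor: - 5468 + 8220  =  2752 = 2^6*43^1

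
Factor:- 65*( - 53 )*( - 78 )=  - 268710 = -2^1* 3^1* 5^1*13^2 * 53^1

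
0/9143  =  0 = 0.00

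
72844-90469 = -17625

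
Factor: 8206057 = 8206057^1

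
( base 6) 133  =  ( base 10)57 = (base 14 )41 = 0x39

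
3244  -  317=2927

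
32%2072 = 32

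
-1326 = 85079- 86405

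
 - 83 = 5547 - 5630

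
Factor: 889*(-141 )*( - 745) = 93385005 = 3^1*5^1  *7^1*47^1 * 127^1*149^1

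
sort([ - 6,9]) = [ - 6, 9]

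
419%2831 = 419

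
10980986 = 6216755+4764231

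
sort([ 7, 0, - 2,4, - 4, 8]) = [ - 4,-2, 0,4, 7,8] 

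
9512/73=9512/73 = 130.30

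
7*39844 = 278908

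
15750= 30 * 525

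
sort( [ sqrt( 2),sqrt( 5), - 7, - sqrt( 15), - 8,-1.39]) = [-8, - 7 , - sqrt( 15),-1.39,sqrt( 2 ), sqrt( 5) ]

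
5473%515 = 323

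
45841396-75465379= -29623983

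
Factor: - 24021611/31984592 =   -  2^( - 4 ) * 41^ ( - 1 )*83^1 * 48757^ ( - 1 )*289417^1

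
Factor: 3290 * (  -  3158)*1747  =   - 18151015540 = -2^2*5^1*7^1 * 47^1*1579^1*1747^1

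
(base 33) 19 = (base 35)17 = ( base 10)42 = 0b101010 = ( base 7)60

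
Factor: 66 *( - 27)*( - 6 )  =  2^2*3^5*11^1=10692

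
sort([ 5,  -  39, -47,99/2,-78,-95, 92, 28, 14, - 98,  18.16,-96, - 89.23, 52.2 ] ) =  [ - 98,-96,-95, - 89.23,-78, - 47, - 39,5,14,18.16, 28,99/2, 52.2, 92] 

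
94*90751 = 8530594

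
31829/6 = 31829/6 = 5304.83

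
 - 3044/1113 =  - 3044/1113 = - 2.73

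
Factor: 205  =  5^1 * 41^1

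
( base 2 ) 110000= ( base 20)28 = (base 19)2A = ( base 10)48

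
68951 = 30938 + 38013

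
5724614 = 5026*1139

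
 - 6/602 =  - 1  +  298/301  =  - 0.01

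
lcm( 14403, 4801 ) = 14403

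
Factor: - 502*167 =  -83834 =-2^1 * 167^1 * 251^1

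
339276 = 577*588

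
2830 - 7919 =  - 5089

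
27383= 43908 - 16525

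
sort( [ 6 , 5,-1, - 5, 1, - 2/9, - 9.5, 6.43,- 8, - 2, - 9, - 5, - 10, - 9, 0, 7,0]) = [ - 10, - 9.5, -9, - 9, - 8, - 5,  -  5, - 2 , - 1, - 2/9,  0,0,1, 5,6 , 6.43, 7]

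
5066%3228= 1838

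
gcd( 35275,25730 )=415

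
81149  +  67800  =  148949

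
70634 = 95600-24966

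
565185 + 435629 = 1000814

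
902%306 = 290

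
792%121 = 66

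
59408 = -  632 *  ( - 94)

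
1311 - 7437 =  - 6126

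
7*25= 175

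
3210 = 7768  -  4558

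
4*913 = 3652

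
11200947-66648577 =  - 55447630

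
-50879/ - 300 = 50879/300 = 169.60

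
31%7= 3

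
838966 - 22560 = 816406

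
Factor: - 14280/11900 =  - 6/5 = - 2^1 *3^1*5^( - 1 ) 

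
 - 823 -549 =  - 1372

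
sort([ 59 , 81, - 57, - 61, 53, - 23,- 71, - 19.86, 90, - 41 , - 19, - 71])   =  [ - 71, - 71 , - 61, - 57, - 41, - 23, - 19.86, - 19,53, 59,81, 90]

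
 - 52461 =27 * ( -1943) 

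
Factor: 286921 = 479^1*599^1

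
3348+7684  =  11032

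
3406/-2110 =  - 2+407/1055 = - 1.61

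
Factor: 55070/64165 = 2^1*41^( - 1) * 313^ ( - 1)*5507^1  =  11014/12833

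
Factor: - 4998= - 2^1*3^1*7^2*17^1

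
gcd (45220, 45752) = 532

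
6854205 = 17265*397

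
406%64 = 22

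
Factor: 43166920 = 2^3*5^1*1079173^1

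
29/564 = 29/564=0.05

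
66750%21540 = 2130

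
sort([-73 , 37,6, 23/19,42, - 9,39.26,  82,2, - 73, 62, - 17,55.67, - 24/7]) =[ - 73,- 73, - 17,-9, - 24/7,23/19, 2,6,37,39.26, 42,  55.67,62,82]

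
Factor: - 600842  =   - 2^1*11^1*31^1 *881^1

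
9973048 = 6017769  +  3955279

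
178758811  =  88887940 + 89870871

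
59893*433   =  25933669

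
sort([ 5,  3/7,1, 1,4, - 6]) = [ - 6, 3/7, 1,1,4,5] 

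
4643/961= 4643/961 = 4.83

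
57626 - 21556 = 36070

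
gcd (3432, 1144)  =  1144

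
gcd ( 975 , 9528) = 3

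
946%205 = 126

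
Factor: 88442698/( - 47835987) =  - 2^1 * 3^(- 1) * 89^(-1 ) * 179161^( -1)*44221349^1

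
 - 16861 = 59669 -76530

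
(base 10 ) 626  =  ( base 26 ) o2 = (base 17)22E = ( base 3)212012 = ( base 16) 272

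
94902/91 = 94902/91 = 1042.88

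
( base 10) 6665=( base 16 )1A09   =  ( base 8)15011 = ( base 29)7QO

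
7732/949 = 7732/949 = 8.15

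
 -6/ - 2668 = 3/1334=   0.00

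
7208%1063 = 830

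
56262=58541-2279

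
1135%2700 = 1135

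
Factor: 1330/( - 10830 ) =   -  3^( - 1)*7^1 * 19^(-1) =- 7/57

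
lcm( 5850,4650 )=181350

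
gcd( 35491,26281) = 1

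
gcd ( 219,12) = 3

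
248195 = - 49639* ( - 5)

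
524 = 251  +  273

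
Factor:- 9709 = -7^1*19^1*73^1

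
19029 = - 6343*( - 3 ) 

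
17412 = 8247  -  -9165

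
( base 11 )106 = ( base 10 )127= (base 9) 151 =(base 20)67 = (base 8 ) 177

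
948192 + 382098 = 1330290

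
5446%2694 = 58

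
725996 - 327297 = 398699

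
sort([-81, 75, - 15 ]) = [ - 81, - 15 , 75]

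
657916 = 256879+401037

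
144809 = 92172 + 52637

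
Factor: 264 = 2^3*3^1*11^1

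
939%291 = 66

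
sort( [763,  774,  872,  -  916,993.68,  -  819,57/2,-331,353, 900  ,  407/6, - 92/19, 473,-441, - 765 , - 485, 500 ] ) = [ - 916, - 819, - 765, - 485, - 441 ,-331, - 92/19, 57/2,407/6, 353,473, 500,763,774, 872,900,993.68]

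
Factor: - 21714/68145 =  - 94/295 = - 2^1*5^(- 1 )*47^1*59^( - 1 )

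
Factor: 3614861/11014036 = 2^( - 2 )*11^ (-1)*53^( - 1)*613^1*4723^( - 1) * 5897^1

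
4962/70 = 2481/35 =70.89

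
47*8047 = 378209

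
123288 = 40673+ 82615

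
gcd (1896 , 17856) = 24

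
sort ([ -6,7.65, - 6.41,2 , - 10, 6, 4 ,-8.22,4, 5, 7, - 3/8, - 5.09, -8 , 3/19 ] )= [- 10,- 8.22, - 8,  -  6.41, - 6,-5.09, - 3/8, 3/19,2, 4,4,5,6, 7 , 7.65 ]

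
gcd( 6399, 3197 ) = 1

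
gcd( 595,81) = 1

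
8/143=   8/143 = 0.06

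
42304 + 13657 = 55961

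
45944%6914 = 4460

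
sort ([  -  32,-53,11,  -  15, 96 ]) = [ - 53, - 32, - 15, 11, 96 ] 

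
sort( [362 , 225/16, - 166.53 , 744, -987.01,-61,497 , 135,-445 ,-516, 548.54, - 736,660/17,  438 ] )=[ - 987.01, - 736, -516, - 445,- 166.53,-61,225/16,660/17, 135, 362 , 438,497, 548.54 , 744 ]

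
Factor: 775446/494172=2^(  -  1 )*3^( - 1)*53^(-1)* 499^1 = 499/318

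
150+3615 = 3765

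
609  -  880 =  - 271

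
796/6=398/3 = 132.67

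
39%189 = 39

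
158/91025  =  158/91025 = 0.00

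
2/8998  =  1/4499 = 0.00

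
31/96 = 31/96  =  0.32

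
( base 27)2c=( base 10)66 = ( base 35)1V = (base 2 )1000010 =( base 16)42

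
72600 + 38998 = 111598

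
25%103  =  25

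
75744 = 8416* 9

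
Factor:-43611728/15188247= - 2^4*3^( - 2 )* 937^1*2909^1*1687583^( - 1)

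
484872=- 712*( - 681) 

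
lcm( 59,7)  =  413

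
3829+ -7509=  - 3680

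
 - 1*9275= - 9275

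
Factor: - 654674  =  -2^1*327337^1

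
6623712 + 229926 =6853638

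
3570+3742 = 7312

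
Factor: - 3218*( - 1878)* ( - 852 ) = - 5148980208 = -2^4*3^2*71^1*313^1*1609^1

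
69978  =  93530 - 23552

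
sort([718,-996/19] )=[ - 996/19,718]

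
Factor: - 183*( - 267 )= 3^2*61^1*89^1 = 48861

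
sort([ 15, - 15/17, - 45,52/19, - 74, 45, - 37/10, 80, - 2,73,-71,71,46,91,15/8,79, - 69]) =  [ -74, - 71, - 69, -45 , -37/10  , - 2, - 15/17,15/8, 52/19,15,45,46, 71,73,79,80,91 ]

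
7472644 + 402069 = 7874713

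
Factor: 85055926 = 2^1*457^1*93059^1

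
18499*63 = 1165437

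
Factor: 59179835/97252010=11835967/19450402= 2^ ( - 1)*11^1*13^1*37^1*211^ ( - 1)*2237^1*46091^(-1 )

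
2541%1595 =946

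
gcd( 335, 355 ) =5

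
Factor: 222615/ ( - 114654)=- 2^(  -  1) *3^2*5^1 * 17^1*197^ ( - 1 ) = - 765/394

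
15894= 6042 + 9852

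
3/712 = 3/712 = 0.00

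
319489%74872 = 20001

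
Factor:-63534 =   -  2^1*3^1*10589^1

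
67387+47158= 114545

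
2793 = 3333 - 540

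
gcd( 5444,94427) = 1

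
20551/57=360  +  31/57 = 360.54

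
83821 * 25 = 2095525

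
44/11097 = 44/11097 = 0.00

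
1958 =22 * 89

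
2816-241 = 2575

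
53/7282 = 53/7282=0.01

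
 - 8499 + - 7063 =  - 15562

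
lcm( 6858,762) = 6858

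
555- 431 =124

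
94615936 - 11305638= 83310298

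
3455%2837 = 618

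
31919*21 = 670299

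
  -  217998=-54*4037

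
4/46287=4/46287  =  0.00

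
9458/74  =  127 + 30/37 = 127.81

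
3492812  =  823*4244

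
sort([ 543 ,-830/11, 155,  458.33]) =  [  -  830/11, 155,458.33 , 543] 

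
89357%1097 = 500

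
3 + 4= 7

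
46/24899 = 46/24899 = 0.00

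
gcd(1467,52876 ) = 1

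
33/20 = 1+13/20= 1.65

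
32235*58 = 1869630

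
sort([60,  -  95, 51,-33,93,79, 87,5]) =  [ - 95,-33,5, 51, 60,  79, 87,93 ]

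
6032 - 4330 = 1702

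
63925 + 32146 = 96071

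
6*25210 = 151260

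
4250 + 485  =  4735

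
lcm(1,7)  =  7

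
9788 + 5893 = 15681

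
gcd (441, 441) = 441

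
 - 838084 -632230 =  - 1470314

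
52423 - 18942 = 33481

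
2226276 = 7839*284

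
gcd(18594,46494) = 18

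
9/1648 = 9/1648  =  0.01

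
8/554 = 4/277  =  0.01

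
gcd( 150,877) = 1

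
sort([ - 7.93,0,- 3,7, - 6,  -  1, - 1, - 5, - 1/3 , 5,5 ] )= [ - 7.93, - 6,-5,- 3, - 1, - 1, - 1/3,0,5, 5,  7 ] 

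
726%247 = 232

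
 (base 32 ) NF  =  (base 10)751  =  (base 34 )m3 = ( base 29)pq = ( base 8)1357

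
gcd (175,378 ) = 7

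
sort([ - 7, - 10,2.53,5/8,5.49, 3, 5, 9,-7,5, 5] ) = [ - 10, - 7,-7, 5/8, 2.53,  3, 5, 5, 5, 5.49,9]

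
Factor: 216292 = 2^2*23^1*2351^1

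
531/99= 5+4/11 = 5.36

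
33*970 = 32010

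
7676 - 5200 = 2476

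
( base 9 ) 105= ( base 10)86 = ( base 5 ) 321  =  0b1010110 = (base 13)68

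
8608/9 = 956  +  4/9 = 956.44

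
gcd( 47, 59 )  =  1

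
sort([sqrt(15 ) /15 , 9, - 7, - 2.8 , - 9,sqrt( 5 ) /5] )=[ - 9, - 7,-2.8, sqrt( 15)/15,sqrt( 5) /5, 9]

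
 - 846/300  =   - 141/50=- 2.82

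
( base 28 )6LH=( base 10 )5309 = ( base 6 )40325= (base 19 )ED8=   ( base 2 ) 1010010111101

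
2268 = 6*378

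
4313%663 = 335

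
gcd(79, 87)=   1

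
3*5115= 15345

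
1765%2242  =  1765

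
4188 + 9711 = 13899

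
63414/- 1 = - 63414/1=-63414.00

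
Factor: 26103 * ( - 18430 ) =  - 2^1 * 3^1 * 5^1*7^1*11^1* 19^1 * 97^1*113^1 = - 481078290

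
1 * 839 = 839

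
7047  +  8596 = 15643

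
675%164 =19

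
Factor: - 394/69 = - 2^1*3^(-1 ) * 23^ (-1)*197^1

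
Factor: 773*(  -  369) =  - 3^2 * 41^1*773^1= - 285237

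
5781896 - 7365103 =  - 1583207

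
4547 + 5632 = 10179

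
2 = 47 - 45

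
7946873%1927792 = 235705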